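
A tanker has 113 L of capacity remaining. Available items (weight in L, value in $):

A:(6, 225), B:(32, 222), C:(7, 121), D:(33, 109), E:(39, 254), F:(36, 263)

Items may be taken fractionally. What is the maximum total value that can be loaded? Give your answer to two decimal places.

1039.41

Sort by value per unit weight and fill in that order.
Ratios (sorted): A 37.50, C 17.29, F 7.31, B 6.94, E 6.51, D 3.30
take A (6 @ 225); take C (7 @ 121); take F (36 @ 263); take B (32 @ 222); take 32/39 of E → 208.41. Capacity used 113/113.
Total value = 1039.41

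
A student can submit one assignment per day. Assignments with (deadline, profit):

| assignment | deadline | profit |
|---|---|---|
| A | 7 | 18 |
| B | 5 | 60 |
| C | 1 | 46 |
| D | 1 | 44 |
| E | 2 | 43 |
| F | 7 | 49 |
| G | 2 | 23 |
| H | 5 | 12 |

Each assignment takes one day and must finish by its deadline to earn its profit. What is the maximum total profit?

Take jobs in profit order; each goes to the latest open slot no later than its deadline.
Profit order: B=60 F=49 C=46 D=44 E=43 G=23 A=18 H=12
Assign: B→slot 5, F→slot 7, C→slot 1, D skipped, E→slot 2, G skipped, A→slot 6, H→slot 4.
Slots: [1:C] [2:E] [4:H] [5:B] [6:A] [7:F]
Profit = 46 + 43 + 12 + 60 + 18 + 49 = 228

228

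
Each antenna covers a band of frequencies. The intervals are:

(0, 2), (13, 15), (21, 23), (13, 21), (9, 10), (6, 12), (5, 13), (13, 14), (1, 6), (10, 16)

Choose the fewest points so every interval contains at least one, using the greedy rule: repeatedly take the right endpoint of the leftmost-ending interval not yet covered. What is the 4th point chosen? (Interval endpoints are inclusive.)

Sorted: [0,2] [1,6] [9,10] [6,12] [5,13] [13,14] [13,15] [10,16] [13,21] [21,23]
{[0,2],[1,6]} hit by 2; {[9,10],[6,12],[5,13]} hit by 10; {[13,14],[13,15],[10,16],[13,21]} hit by 14; {[21,23]} hit by 23.
Points: 2, 10, 14, 23 (4 total).

23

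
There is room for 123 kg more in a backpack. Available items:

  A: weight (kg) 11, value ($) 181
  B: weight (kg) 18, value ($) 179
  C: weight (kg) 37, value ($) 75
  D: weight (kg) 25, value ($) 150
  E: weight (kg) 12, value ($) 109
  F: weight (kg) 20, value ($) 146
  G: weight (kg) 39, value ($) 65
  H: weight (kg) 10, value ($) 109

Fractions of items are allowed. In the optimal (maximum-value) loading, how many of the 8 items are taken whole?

6

Order: A (181/11=16.45) > H (109/10=10.90) > B (179/18=9.94) > E (109/12=9.08) > F (146/20=7.30) > D (150/25=6.00) > C (75/37=2.03) > G (65/39=1.67)
Fill: take A (11 @ 181) → take H (10 @ 109) → take B (18 @ 179) → take E (12 @ 109) → take F (20 @ 146) → take D (25 @ 150) → take 27/37 of C → 54.73; 123/123 used.
6 item(s) taken whole; one partial (take 27/37 of C).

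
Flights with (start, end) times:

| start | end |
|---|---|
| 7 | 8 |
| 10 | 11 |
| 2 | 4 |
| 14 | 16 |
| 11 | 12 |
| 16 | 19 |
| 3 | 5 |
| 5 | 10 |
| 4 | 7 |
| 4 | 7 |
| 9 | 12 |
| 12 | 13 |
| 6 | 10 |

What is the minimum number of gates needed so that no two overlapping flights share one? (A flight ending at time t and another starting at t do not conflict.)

starts: [2, 3, 4, 4, 5, 6, 7, 9, 10, 11, 12, 14, 16]
ends:   [4, 5, 7, 7, 8, 10, 10, 11, 12, 12, 13, 16, 19]
s2→1 s3→2 e4→1 s4→2 s4→3 e5→2 s5→3 s6→4  — peak 4.

4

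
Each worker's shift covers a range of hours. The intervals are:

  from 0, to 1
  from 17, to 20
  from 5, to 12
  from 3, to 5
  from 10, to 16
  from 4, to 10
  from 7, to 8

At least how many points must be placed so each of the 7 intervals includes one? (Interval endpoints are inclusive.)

Sort by right endpoint; whenever an interval is uncovered, place a point at its right end.
Sorted: [0,1] [3,5] [7,8] [4,10] [5,12] [10,16] [17,20]
{[0,1]} hit by 1; {[3,5]} hit by 5; {[7,8],[4,10],[5,12]} hit by 8; {[10,16]} hit by 16; {[17,20]} hit by 20.
Points: 1, 5, 8, 16, 20 (5 total).

5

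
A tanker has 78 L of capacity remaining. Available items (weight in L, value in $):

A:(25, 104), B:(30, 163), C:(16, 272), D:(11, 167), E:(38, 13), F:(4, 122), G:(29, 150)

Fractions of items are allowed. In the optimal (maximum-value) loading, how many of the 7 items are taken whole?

4

Greedy by value/weight ratio, highest first.
Ratios (sorted): F 30.50, C 17.00, D 15.18, B 5.43, G 5.17, A 4.16, E 0.34
take F (4 @ 122); take C (16 @ 272); take D (11 @ 167); take B (30 @ 163); take 17/29 of G → 87.93. Capacity used 78/78.
4 item(s) taken whole; one partial (take 17/29 of G).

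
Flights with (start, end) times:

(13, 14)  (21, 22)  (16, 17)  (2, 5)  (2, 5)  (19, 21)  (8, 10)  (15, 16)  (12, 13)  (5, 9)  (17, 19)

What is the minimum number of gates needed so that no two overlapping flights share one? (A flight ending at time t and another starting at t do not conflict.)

Count concurrent intervals with a sweep; the peak is the room count.
starts: [2, 2, 5, 8, 12, 13, 15, 16, 17, 19, 21]
ends:   [5, 5, 9, 10, 13, 14, 16, 17, 19, 21, 22]
s2→1 s2→2  — peak 2.

2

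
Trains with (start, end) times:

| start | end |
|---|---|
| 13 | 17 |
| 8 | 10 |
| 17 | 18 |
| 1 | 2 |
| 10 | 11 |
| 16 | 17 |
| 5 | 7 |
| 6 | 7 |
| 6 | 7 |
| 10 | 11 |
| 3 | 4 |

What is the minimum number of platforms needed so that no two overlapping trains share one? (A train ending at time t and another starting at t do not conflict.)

3

Events (time:±→running): 1:+→1 2:-→0 3:+→1 4:-→0 5:+→1 6:+→2 6:+→3 … peak 3.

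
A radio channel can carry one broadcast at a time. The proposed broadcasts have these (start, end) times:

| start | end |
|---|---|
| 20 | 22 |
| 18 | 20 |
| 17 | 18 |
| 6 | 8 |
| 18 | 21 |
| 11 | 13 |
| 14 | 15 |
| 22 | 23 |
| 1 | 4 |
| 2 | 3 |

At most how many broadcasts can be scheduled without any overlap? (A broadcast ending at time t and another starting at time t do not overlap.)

Order by finish time; keep every interval that doesn't clash with the previous kept one.
Sorted by end: (2,3)  (1,4)  (6,8)  (11,13)  (14,15)  (17,18)  (18,20)  (18,21)  (20,22)  (22,23)
take (2,3); take (6,8); take (11,13); take (14,15); take (17,18); take (18,20); skip (18,21); take (20,22); take (22,23).
Selected 8 broadcasts.

8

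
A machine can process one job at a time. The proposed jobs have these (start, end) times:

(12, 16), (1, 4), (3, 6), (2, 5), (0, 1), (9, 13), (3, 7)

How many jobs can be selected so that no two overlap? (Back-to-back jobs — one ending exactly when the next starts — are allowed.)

3

Sorted by end: (0,1)  (1,4)  (2,5)  (3,6)  (3,7)  (9,13)  (12,16)
take (0,1); take (1,4); skip (3,6); take (9,13).
Selected 3 jobs.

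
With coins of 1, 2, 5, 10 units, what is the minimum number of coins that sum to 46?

6

Greedy: take as many of the largest coin as possible, then repeat with the remainder.
46 = 4×10 + 1×5 + 1×1
Total coins = 4 + 1 + 1 = 6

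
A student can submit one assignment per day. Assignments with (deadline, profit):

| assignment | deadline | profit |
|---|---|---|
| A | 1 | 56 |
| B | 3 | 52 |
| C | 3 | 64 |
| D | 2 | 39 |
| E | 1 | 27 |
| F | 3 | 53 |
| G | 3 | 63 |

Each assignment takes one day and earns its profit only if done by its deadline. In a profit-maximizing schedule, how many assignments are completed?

3

Sort by profit descending; place each in the latest free slot ≤ its deadline.
By profit: C(d3,64), G(d3,63), A(d1,56), F(d3,53), B(d3,52), D(d2,39), E(d1,27)
C→slot 3; G→slot 2; A→slot 1; F skipped; B skipped; D skipped; E skipped.
3 of 7 scheduled.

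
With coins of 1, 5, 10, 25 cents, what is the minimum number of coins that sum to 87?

Greedy: take as many of the largest coin as possible, then repeat with the remainder.
87 − 3×25→12 − 1×10→2 − 2×1→0
Total coins = 3 + 1 + 2 = 6

6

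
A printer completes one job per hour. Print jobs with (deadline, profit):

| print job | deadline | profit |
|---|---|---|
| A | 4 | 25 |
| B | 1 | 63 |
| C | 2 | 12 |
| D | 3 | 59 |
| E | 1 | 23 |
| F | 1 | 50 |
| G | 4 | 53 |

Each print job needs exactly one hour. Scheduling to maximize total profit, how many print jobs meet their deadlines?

By profit: B(d1,63), D(d3,59), G(d4,53), F(d1,50), A(d4,25), E(d1,23), C(d2,12)
B→slot 1; D→slot 3; G→slot 4; F skipped; A→slot 2; E skipped; C skipped.
4 of 7 scheduled.

4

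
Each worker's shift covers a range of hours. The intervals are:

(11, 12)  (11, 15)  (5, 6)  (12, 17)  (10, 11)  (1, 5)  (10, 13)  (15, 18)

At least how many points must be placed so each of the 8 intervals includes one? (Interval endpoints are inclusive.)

By right end: [1,5]  [5,6]  [10,11]  [11,12]  [10,13]  [11,15]  [12,17]  [15,18]
[1,5] uncovered → point at 5; [10,11] uncovered → point at 11; [12,17] uncovered → point at 17.
Points: 5, 11, 17 (3 total).

3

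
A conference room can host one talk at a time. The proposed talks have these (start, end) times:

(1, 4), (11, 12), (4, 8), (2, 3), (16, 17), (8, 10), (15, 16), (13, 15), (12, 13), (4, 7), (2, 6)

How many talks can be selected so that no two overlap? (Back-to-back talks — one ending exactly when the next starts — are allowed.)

8

Greedy by earliest finish: after sorting by end time, pick each interval compatible with the last pick.
By end time: (2,3), (1,4), (2,6), (4,7), (4,8), (8,10), (11,12), (12,13), (13,15), (15,16), (16,17).
Pick (2,3); next start ≥ 3 → (4,7); next start ≥ 7 → (8,10); next start ≥ 10 → (11,12); next start ≥ 12 → (12,13); next start ≥ 13 → (13,15); next start ≥ 15 → (15,16); next start ≥ 16 → (16,17).
Selected 8 talks.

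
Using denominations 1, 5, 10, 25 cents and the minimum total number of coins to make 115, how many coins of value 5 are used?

Greedy: take as many of the largest coin as possible, then repeat with the remainder.
115 − 4×25→15 − 1×10→5 − 1×5→0
Count of 5: 1

1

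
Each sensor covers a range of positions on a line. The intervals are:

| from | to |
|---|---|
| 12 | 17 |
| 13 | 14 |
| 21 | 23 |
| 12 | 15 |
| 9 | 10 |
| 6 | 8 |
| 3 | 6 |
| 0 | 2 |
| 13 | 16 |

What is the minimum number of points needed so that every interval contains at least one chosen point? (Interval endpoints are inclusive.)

5

Sorted: [0,2] [3,6] [6,8] [9,10] [13,14] [12,15] [13,16] [12,17] [21,23]
{[0,2]} hit by 2; {[3,6],[6,8]} hit by 6; {[9,10]} hit by 10; {[13,14],[12,15],[13,16],[12,17]} hit by 14; {[21,23]} hit by 23.
Points: 2, 6, 10, 14, 23 (5 total).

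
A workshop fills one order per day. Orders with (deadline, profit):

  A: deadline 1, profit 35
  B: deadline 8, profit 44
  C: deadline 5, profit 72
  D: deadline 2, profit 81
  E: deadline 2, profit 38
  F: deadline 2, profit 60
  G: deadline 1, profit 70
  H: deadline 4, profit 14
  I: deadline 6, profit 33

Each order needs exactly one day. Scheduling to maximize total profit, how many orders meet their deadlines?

6

Take jobs in profit order; each goes to the latest open slot no later than its deadline.
Profit order: D=81 C=72 G=70 F=60 B=44 E=38 A=35 I=33 H=14
Assign: D→slot 2, C→slot 5, G→slot 1, F skipped, B→slot 8, E skipped, A skipped, I→slot 6, H→slot 4.
Slots: [1:G] [2:D] [4:H] [5:C] [6:I] [8:B]
6 of 9 scheduled.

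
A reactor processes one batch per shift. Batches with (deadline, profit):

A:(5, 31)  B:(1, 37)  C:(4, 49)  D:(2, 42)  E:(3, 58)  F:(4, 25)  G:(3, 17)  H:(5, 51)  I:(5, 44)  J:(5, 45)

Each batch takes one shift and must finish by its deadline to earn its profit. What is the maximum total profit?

Take jobs in profit order; each goes to the latest open slot no later than its deadline.
By profit: E(d3,58), H(d5,51), C(d4,49), J(d5,45), I(d5,44), D(d2,42), B(d1,37), A(d5,31), F(d4,25), G(d3,17)
E→slot 3; H→slot 5; C→slot 4; J→slot 2; I→slot 1; D skipped; B skipped; A skipped; F skipped; G skipped.
Profit = 44 + 45 + 58 + 49 + 51 = 247

247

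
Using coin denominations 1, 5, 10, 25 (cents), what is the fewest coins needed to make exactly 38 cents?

5

38 = 1×25 + 1×10 + 3×1
Total coins = 1 + 1 + 3 = 5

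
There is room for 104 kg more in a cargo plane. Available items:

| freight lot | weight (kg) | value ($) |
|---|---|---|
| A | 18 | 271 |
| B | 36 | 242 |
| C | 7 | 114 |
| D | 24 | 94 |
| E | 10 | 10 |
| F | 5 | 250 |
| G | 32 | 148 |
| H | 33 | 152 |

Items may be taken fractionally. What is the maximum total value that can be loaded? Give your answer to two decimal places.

1052.64

Ratios (sorted): F 50.00, C 16.29, A 15.06, B 6.72, G 4.62, H 4.61, D 3.92, E 1.00
take F (5 @ 250); take C (7 @ 114); take A (18 @ 271); take B (36 @ 242); take G (32 @ 148); take 6/33 of H → 27.64. Capacity used 104/104.
Total value = 1052.64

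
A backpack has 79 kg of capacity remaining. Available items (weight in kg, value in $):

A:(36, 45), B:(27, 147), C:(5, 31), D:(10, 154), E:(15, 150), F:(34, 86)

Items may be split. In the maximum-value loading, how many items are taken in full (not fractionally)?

4

Greedy by value/weight ratio, highest first.
Order: D (154/10=15.40) > E (150/15=10.00) > C (31/5=6.20) > B (147/27=5.44) > F (86/34=2.53) > A (45/36=1.25)
Fill: take D (10 @ 154) → take E (15 @ 150) → take C (5 @ 31) → take B (27 @ 147) → take 22/34 of F → 55.65; 79/79 used.
4 item(s) taken whole; one partial (take 22/34 of F).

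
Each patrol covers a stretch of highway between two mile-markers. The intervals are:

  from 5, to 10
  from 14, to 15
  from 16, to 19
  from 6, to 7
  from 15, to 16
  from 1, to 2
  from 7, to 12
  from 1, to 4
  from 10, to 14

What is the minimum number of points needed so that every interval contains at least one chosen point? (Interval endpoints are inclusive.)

Process intervals by earliest right end; each time one isn't hit yet, stab at its right endpoint.
Sorted: [1,2] [1,4] [6,7] [5,10] [7,12] [10,14] [14,15] [15,16] [16,19]
{[1,2],[1,4]} hit by 2; {[6,7],[5,10],[7,12]} hit by 7; {[10,14],[14,15]} hit by 14; {[15,16],[16,19]} hit by 16.
Points: 2, 7, 14, 16 (4 total).

4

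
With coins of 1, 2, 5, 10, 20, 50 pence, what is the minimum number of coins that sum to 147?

6

147 − 2×50→47 − 2×20→7 − 1×5→2 − 1×2→0
Total coins = 2 + 2 + 1 + 1 = 6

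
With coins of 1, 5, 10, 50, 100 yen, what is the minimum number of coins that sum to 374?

Greedy: take as many of the largest coin as possible, then repeat with the remainder.
374 = 3×100 + 1×50 + 2×10 + 4×1
Total coins = 3 + 1 + 2 + 4 = 10

10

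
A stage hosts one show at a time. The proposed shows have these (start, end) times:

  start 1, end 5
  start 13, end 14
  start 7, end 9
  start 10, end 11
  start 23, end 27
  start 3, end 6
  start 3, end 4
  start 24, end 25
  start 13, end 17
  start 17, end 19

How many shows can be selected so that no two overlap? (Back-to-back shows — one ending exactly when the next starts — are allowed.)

By end time: (3,4), (1,5), (3,6), (7,9), (10,11), (13,14), (13,17), (17,19), (24,25), (23,27).
Pick (3,4); next start ≥ 4 → (7,9); next start ≥ 9 → (10,11); next start ≥ 11 → (13,14); next start ≥ 14 → (17,19); next start ≥ 19 → (24,25).
Selected 6 shows.

6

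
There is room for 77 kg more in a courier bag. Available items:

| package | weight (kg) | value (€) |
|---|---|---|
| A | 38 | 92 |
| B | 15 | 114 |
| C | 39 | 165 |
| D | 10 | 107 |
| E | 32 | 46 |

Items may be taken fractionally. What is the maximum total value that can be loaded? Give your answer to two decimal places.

417.47

Sort by value per unit weight and fill in that order.
Ratios (sorted): D 10.70, B 7.60, C 4.23, A 2.42, E 1.44
take D (10 @ 107); take B (15 @ 114); take C (39 @ 165); take 13/38 of A → 31.47. Capacity used 77/77.
Total value = 417.47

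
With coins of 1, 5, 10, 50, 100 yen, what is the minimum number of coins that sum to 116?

4

Greedy: take as many of the largest coin as possible, then repeat with the remainder.
116 − 1×100→16 − 1×10→6 − 1×5→1 − 1×1→0
Total coins = 1 + 1 + 1 + 1 = 4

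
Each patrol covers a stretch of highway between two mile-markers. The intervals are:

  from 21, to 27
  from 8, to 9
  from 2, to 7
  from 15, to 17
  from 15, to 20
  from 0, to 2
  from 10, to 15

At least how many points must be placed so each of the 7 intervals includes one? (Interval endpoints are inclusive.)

Process intervals by earliest right end; each time one isn't hit yet, stab at its right endpoint.
Sorted: [0,2] [2,7] [8,9] [10,15] [15,17] [15,20] [21,27]
{[0,2],[2,7]} hit by 2; {[8,9]} hit by 9; {[10,15],[15,17],[15,20]} hit by 15; {[21,27]} hit by 27.
Points: 2, 9, 15, 27 (4 total).

4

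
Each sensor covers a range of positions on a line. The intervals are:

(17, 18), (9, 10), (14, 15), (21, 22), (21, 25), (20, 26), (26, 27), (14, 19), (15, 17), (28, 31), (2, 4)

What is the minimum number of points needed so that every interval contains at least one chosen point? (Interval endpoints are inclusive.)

Sorted: [2,4] [9,10] [14,15] [15,17] [17,18] [14,19] [21,22] [21,25] [20,26] [26,27] [28,31]
{[2,4]} hit by 4; {[9,10]} hit by 10; {[14,15],[15,17]} hit by 15; {[17,18],[14,19]} hit by 18; {[21,22],[21,25],[20,26]} hit by 22; {[26,27]} hit by 27; {[28,31]} hit by 31.
Points: 4, 10, 15, 18, 22, 27, 31 (7 total).

7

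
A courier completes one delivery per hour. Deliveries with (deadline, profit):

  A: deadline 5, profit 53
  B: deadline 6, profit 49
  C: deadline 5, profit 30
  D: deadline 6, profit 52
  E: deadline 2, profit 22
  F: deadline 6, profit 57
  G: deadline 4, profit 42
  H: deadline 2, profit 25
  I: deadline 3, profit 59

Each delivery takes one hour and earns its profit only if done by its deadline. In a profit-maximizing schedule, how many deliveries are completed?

Take jobs in profit order; each goes to the latest open slot no later than its deadline.
By profit: I(d3,59), F(d6,57), A(d5,53), D(d6,52), B(d6,49), G(d4,42), C(d5,30), H(d2,25), E(d2,22)
I→slot 3; F→slot 6; A→slot 5; D→slot 4; B→slot 2; G→slot 1; C skipped; H skipped; E skipped.
6 of 9 scheduled.

6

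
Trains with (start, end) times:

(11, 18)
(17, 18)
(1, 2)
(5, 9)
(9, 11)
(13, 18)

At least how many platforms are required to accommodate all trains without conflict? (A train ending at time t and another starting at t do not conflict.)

3

Count concurrent intervals with a sweep; the peak is the room count.
starts: [1, 5, 9, 11, 13, 17]
ends:   [2, 9, 11, 18, 18, 18]
s1→1 e2→0 s5→1 e9→0 s9→1 e11→0 s11→1 s13→2 s17→3  — peak 3.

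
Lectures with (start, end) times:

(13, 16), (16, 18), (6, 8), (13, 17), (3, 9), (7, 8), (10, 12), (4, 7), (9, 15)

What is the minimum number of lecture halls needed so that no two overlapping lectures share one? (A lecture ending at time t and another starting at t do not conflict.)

The answer is the maximum number of intervals overlapping at any instant.
Events (time:±→running): 3:+→1 4:+→2 6:+→3 … peak 3.

3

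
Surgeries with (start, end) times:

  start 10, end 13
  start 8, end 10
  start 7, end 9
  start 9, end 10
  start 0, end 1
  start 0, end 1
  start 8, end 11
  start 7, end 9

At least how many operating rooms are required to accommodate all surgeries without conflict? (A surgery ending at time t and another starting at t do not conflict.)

Count concurrent intervals with a sweep; the peak is the room count.
starts: [0, 0, 7, 7, 8, 8, 9, 10]
ends:   [1, 1, 9, 9, 10, 10, 11, 13]
s0→1 s0→2 e1→1 e1→0 s7→1 s7→2 s8→3 s8→4  — peak 4.

4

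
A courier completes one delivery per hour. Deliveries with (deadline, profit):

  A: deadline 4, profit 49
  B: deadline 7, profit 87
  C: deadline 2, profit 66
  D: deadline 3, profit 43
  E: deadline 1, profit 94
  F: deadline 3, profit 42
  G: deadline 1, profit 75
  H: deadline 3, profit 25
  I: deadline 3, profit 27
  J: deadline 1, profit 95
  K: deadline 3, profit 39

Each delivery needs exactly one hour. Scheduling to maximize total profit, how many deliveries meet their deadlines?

5

Take jobs in profit order; each goes to the latest open slot no later than its deadline.
Profit order: J=95 E=94 B=87 G=75 C=66 A=49 D=43 F=42 K=39 I=27 H=25
Assign: J→slot 1, E skipped, B→slot 7, G skipped, C→slot 2, A→slot 4, D→slot 3, F skipped, K skipped, I skipped, H skipped.
Slots: [1:J] [2:C] [3:D] [4:A] [7:B]
5 of 11 scheduled.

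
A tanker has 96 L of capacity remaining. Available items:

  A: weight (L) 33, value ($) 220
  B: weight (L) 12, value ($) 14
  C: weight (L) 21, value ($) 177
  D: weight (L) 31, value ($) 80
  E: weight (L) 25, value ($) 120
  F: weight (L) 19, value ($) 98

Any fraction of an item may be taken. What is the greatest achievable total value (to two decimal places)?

Ratios (sorted): C 8.43, A 6.67, F 5.16, E 4.80, D 2.58, B 1.17
take C (21 @ 177); take A (33 @ 220); take F (19 @ 98); take 23/25 of E → 110.40. Capacity used 96/96.
Total value = 605.40

605.40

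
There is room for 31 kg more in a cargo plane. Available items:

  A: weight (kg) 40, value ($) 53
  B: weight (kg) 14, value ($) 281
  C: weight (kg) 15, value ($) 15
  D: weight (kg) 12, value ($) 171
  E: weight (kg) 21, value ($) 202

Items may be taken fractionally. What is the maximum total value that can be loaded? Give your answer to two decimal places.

500.10

Sort by value per unit weight and fill in that order.
Order: B (281/14=20.07) > D (171/12=14.25) > E (202/21=9.62) > A (53/40=1.32) > C (15/15=1.00)
Fill: take B (14 @ 281) → take D (12 @ 171) → take 5/21 of E → 48.10; 31/31 used.
Total value = 500.10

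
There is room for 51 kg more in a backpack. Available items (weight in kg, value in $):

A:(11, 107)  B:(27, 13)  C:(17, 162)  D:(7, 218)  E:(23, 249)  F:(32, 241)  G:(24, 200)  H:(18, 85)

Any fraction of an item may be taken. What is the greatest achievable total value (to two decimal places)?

669.29

Greedy by value/weight ratio, highest first.
Ratios (sorted): D 31.14, E 10.83, A 9.73, C 9.53, G 8.33, F 7.53, H 4.72, B 0.48
take D (7 @ 218); take E (23 @ 249); take A (11 @ 107); take 10/17 of C → 95.29. Capacity used 51/51.
Total value = 669.29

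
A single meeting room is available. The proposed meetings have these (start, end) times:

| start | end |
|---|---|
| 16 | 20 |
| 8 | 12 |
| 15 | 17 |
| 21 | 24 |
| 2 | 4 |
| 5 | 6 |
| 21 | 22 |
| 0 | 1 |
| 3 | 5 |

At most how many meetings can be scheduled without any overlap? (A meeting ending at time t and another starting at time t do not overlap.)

Greedy by earliest finish: after sorting by end time, pick each interval compatible with the last pick.
By end time: (0,1), (2,4), (3,5), (5,6), (8,12), (15,17), (16,20), (21,22), (21,24).
Pick (0,1); next start ≥ 1 → (2,4); next start ≥ 4 → (5,6); next start ≥ 6 → (8,12); next start ≥ 12 → (15,17); next start ≥ 17 → (21,22).
Selected 6 meetings.

6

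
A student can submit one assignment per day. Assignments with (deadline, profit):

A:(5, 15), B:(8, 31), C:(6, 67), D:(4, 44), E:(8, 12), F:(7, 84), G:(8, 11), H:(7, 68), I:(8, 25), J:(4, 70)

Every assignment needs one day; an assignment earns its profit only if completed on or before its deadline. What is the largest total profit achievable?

Take jobs in profit order; each goes to the latest open slot no later than its deadline.
Profit order: F=84 J=70 H=68 C=67 D=44 B=31 I=25 A=15 E=12 G=11
Assign: F→slot 7, J→slot 4, H→slot 6, C→slot 5, D→slot 3, B→slot 8, I→slot 2, A→slot 1, E skipped, G skipped.
Slots: [1:A] [2:I] [3:D] [4:J] [5:C] [6:H] [7:F] [8:B]
Profit = 15 + 25 + 44 + 70 + 67 + 68 + 84 + 31 = 404

404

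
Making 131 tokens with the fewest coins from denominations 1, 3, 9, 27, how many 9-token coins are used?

131 = 4×27 + 2×9 + 1×3 + 2×1
Count of 9: 2

2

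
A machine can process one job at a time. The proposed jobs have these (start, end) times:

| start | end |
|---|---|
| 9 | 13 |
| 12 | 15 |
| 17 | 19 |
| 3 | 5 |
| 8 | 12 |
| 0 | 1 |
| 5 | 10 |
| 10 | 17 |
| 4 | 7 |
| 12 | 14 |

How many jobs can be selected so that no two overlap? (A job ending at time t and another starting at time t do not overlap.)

5

Greedy by earliest finish: after sorting by end time, pick each interval compatible with the last pick.
By end time: (0,1), (3,5), (4,7), (5,10), (8,12), (9,13), (12,14), (12,15), (10,17), (17,19).
Pick (0,1); next start ≥ 1 → (3,5); next start ≥ 5 → (5,10); next start ≥ 10 → (12,14); next start ≥ 14 → (17,19).
Selected 5 jobs.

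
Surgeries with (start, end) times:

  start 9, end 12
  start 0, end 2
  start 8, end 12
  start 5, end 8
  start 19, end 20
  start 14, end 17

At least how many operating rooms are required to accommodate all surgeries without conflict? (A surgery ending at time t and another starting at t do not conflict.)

The answer is the maximum number of intervals overlapping at any instant.
starts: [0, 5, 8, 9, 14, 19]
ends:   [2, 8, 12, 12, 17, 20]
s0→1 e2→0 s5→1 e8→0 s8→1 s9→2  — peak 2.

2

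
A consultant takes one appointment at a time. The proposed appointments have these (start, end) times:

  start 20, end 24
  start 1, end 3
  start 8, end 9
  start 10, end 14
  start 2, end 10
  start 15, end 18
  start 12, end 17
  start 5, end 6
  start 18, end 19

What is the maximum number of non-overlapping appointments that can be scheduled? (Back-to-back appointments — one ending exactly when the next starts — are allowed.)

By end time: (1,3), (5,6), (8,9), (2,10), (10,14), (12,17), (15,18), (18,19), (20,24).
Pick (1,3); next start ≥ 3 → (5,6); next start ≥ 6 → (8,9); next start ≥ 9 → (10,14); next start ≥ 14 → (15,18); next start ≥ 18 → (18,19); next start ≥ 19 → (20,24).
Selected 7 appointments.

7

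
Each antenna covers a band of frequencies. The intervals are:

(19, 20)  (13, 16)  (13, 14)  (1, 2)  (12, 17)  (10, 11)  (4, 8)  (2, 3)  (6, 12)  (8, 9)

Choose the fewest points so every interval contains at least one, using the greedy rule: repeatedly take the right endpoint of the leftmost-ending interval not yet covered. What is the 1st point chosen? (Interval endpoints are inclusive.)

2

Sorted: [1,2] [2,3] [4,8] [8,9] [10,11] [6,12] [13,14] [13,16] [12,17] [19,20]
{[1,2],[2,3]} hit by 2; {[4,8],[8,9]} hit by 8; {[10,11],[6,12]} hit by 11; {[13,14],[13,16],[12,17]} hit by 14; {[19,20]} hit by 20.
Points: 2, 8, 11, 14, 20 (5 total).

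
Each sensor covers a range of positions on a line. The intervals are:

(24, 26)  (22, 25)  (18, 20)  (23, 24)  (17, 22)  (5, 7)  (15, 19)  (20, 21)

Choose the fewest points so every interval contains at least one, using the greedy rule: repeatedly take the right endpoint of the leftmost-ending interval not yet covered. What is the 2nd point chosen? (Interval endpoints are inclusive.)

By right end: [5,7]  [15,19]  [18,20]  [20,21]  [17,22]  [23,24]  [22,25]  [24,26]
[5,7] uncovered → point at 7; [15,19] uncovered → point at 19; [20,21] uncovered → point at 21; [23,24] uncovered → point at 24.
Points: 7, 19, 21, 24 (4 total).

19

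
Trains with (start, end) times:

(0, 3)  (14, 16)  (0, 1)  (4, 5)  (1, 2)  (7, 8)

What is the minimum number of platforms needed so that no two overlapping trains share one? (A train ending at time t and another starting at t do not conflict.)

starts: [0, 0, 1, 4, 7, 14]
ends:   [1, 2, 3, 5, 8, 16]
s0→1 s0→2  — peak 2.

2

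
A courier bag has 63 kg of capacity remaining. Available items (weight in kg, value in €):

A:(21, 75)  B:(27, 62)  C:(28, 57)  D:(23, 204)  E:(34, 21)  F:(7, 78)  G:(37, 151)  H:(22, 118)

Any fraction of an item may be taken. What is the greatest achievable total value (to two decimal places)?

Order: F (78/7=11.14) > D (204/23=8.87) > H (118/22=5.36) > G (151/37=4.08) > A (75/21=3.57) > B (62/27=2.30) > C (57/28=2.04) > E (21/34=0.62)
Fill: take F (7 @ 78) → take D (23 @ 204) → take H (22 @ 118) → take 11/37 of G → 44.89; 63/63 used.
Total value = 444.89

444.89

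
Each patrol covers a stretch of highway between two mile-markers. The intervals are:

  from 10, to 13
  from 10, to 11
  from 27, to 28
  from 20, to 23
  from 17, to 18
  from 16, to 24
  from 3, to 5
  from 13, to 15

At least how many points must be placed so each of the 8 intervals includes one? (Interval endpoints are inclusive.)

By right end: [3,5]  [10,11]  [10,13]  [13,15]  [17,18]  [20,23]  [16,24]  [27,28]
[3,5] uncovered → point at 5; [10,11] uncovered → point at 11; [13,15] uncovered → point at 15; [17,18] uncovered → point at 18; [20,23] uncovered → point at 23; [27,28] uncovered → point at 28.
Points: 5, 11, 15, 18, 23, 28 (6 total).

6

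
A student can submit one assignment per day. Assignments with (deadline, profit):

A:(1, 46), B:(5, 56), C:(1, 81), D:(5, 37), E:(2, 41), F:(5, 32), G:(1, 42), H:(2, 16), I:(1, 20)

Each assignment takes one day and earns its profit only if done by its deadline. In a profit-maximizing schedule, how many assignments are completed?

5

Profit order: C=81 B=56 A=46 G=42 E=41 D=37 F=32 I=20 H=16
Assign: C→slot 1, B→slot 5, A skipped, G skipped, E→slot 2, D→slot 4, F→slot 3, I skipped, H skipped.
Slots: [1:C] [2:E] [3:F] [4:D] [5:B]
5 of 9 scheduled.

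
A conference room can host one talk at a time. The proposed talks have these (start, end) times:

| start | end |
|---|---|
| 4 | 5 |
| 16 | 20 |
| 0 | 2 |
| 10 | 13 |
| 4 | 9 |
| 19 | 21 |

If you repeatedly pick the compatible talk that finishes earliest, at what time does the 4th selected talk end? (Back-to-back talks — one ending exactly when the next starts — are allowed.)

20

Sort by end time and greedily take each interval whose start is ≥ the last chosen end.
By end time: (0,2), (4,5), (4,9), (10,13), (16,20), (19,21).
Pick (0,2); next start ≥ 2 → (4,5); next start ≥ 5 → (10,13); next start ≥ 13 → (16,20).
Selected: (0,2) (4,5) (10,13) (16,20)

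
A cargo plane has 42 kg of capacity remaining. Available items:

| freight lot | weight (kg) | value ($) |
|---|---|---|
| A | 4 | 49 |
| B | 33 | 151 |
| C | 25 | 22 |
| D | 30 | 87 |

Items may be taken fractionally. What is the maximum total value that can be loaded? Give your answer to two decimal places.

214.50

Greedy by value/weight ratio, highest first.
Ratios (sorted): A 12.25, B 4.58, D 2.90, C 0.88
take A (4 @ 49); take B (33 @ 151); take 5/30 of D → 14.50. Capacity used 42/42.
Total value = 214.50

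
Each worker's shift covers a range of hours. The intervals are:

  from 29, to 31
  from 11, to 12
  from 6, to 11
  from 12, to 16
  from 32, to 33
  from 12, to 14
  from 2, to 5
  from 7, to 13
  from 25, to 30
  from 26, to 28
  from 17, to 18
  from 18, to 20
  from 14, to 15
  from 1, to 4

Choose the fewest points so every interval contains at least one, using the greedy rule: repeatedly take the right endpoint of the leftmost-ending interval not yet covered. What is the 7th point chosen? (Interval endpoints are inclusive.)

Sort by right endpoint; whenever an interval is uncovered, place a point at its right end.
By right end: [1,4]  [2,5]  [6,11]  [11,12]  [7,13]  [12,14]  [14,15]  [12,16]  [17,18]  [18,20]  [26,28]  [25,30]  [29,31]  [32,33]
[1,4] uncovered → point at 4; [6,11] uncovered → point at 11; [12,14] uncovered → point at 14; [17,18] uncovered → point at 18; [26,28] uncovered → point at 28; [29,31] uncovered → point at 31; [32,33] uncovered → point at 33.
Points: 4, 11, 14, 18, 28, 31, 33 (7 total).

33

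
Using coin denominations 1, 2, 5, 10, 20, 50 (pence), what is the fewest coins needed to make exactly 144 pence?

Greedy: take as many of the largest coin as possible, then repeat with the remainder.
144 = 2×50 + 2×20 + 2×2
Total coins = 2 + 2 + 2 = 6

6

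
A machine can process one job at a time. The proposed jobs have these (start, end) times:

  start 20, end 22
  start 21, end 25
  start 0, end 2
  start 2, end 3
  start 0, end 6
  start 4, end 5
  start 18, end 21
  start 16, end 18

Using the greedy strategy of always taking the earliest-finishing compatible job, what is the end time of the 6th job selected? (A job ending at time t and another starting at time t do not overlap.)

25

Sort by end time and greedily take each interval whose start is ≥ the last chosen end.
By end time: (0,2), (2,3), (4,5), (0,6), (16,18), (18,21), (20,22), (21,25).
Pick (0,2); next start ≥ 2 → (2,3); next start ≥ 3 → (4,5); next start ≥ 5 → (16,18); next start ≥ 18 → (18,21); next start ≥ 21 → (21,25).
Selected: (0,2) (2,3) (4,5) (16,18) (18,21) (21,25)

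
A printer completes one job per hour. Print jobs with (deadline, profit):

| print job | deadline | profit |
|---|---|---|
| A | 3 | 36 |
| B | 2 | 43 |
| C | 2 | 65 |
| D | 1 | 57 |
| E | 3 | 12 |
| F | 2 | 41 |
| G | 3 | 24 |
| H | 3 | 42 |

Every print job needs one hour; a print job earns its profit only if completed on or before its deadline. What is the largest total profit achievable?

164

By profit: C(d2,65), D(d1,57), B(d2,43), H(d3,42), F(d2,41), A(d3,36), G(d3,24), E(d3,12)
C→slot 2; D→slot 1; B skipped; H→slot 3; F skipped; A skipped; G skipped; E skipped.
Profit = 57 + 65 + 42 = 164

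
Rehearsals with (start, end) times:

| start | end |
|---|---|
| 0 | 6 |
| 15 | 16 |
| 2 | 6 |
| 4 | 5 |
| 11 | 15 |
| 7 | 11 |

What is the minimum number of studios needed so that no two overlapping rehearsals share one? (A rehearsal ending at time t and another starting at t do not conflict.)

3

The answer is the maximum number of intervals overlapping at any instant.
Events (time:±→running): 0:+→1 2:+→2 4:+→3 … peak 3.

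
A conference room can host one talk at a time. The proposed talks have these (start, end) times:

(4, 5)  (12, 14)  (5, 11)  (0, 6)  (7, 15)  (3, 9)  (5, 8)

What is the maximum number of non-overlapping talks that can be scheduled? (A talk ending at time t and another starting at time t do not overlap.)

Sorted by end: (4,5)  (0,6)  (5,8)  (3,9)  (5,11)  (12,14)  (7,15)
take (4,5); take (5,8); skip (3,9); skip (5,11); take (12,14); skip (7,15).
Selected 3 talks.

3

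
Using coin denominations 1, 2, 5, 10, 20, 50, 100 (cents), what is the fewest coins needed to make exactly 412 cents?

6

Use the largest denomination that fits, subtract, and repeat.
412 = 4×100 + 1×10 + 1×2
Total coins = 4 + 1 + 1 = 6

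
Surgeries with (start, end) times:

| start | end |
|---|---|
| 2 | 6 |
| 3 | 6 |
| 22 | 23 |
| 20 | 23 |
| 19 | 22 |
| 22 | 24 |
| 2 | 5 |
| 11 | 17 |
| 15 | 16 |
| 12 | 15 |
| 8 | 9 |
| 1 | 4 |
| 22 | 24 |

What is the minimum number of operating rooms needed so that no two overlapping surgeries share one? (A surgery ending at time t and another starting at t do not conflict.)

4

starts: [1, 2, 2, 3, 8, 11, 12, 15, 19, 20, 22, 22, 22]
ends:   [4, 5, 6, 6, 9, 15, 16, 17, 22, 23, 23, 24, 24]
s1→1 s2→2 s2→3 s3→4  — peak 4.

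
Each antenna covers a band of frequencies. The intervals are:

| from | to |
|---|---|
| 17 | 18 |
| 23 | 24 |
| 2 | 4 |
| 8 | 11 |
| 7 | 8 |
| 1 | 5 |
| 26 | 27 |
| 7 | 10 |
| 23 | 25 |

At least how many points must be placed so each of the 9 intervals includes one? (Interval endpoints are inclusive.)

5

Sort by right endpoint; whenever an interval is uncovered, place a point at its right end.
Sorted: [2,4] [1,5] [7,8] [7,10] [8,11] [17,18] [23,24] [23,25] [26,27]
{[2,4],[1,5]} hit by 4; {[7,8],[7,10],[8,11]} hit by 8; {[17,18]} hit by 18; {[23,24],[23,25]} hit by 24; {[26,27]} hit by 27.
Points: 4, 8, 18, 24, 27 (5 total).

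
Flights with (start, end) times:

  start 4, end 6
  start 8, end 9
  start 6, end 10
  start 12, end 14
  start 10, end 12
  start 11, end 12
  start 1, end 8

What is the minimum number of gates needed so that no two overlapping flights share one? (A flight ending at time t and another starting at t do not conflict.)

2

Events (time:±→running): 1:+→1 4:+→2 … peak 2.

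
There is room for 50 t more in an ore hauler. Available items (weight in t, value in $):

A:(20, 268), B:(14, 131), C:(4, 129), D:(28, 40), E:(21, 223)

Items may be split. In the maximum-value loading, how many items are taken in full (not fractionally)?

3

Order: C (129/4=32.25) > A (268/20=13.40) > E (223/21=10.62) > B (131/14=9.36) > D (40/28=1.43)
Fill: take C (4 @ 129) → take A (20 @ 268) → take E (21 @ 223) → take 5/14 of B → 46.79; 50/50 used.
3 item(s) taken whole; one partial (take 5/14 of B).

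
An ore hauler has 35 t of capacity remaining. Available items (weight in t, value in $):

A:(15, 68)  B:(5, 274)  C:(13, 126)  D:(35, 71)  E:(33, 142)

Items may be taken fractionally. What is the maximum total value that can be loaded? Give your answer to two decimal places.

476.61

Sort by value per unit weight and fill in that order.
Order: B (274/5=54.80) > C (126/13=9.69) > A (68/15=4.53) > E (142/33=4.30) > D (71/35=2.03)
Fill: take B (5 @ 274) → take C (13 @ 126) → take A (15 @ 68) → take 2/33 of E → 8.61; 35/35 used.
Total value = 476.61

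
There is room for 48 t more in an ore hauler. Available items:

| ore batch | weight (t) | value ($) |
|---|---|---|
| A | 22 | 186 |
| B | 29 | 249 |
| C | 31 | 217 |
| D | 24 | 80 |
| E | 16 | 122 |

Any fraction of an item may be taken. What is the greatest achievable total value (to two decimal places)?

Sort by value per unit weight and fill in that order.
Order: B (249/29=8.59) > A (186/22=8.45) > E (122/16=7.62) > C (217/31=7.00) > D (80/24=3.33)
Fill: take B (29 @ 249) → take 19/22 of A → 160.64; 48/48 used.
Total value = 409.64

409.64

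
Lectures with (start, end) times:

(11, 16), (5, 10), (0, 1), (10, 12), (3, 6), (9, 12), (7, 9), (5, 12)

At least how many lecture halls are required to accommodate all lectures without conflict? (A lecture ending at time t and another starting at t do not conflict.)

4

Count concurrent intervals with a sweep; the peak is the room count.
starts: [0, 3, 5, 5, 7, 9, 10, 11]
ends:   [1, 6, 9, 10, 12, 12, 12, 16]
s0→1 e1→0 s3→1 s5→2 s5→3 e6→2 s7→3 e9→2 s9→3 e10→2 s10→3 s11→4  — peak 4.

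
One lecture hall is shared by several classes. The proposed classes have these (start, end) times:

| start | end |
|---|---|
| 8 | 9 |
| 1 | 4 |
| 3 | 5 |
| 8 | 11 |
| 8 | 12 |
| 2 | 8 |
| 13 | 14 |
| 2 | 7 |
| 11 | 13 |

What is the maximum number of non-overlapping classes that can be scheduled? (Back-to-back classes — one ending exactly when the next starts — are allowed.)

Greedy by earliest finish: after sorting by end time, pick each interval compatible with the last pick.
By end time: (1,4), (3,5), (2,7), (2,8), (8,9), (8,11), (8,12), (11,13), (13,14).
Pick (1,4); next start ≥ 4 → (8,9); next start ≥ 9 → (11,13); next start ≥ 13 → (13,14).
Selected 4 classes.

4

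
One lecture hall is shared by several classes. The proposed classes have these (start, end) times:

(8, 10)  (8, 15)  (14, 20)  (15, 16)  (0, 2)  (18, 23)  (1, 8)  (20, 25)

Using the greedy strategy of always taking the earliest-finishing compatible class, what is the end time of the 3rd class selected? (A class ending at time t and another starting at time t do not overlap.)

Sorted by end: (0,2)  (1,8)  (8,10)  (8,15)  (15,16)  (14,20)  (18,23)  (20,25)
take (0,2); take (8,10); skip (8,15); take (15,16); take (18,23); skip (20,25).
Selected: (0,2) (8,10) (15,16) (18,23)

16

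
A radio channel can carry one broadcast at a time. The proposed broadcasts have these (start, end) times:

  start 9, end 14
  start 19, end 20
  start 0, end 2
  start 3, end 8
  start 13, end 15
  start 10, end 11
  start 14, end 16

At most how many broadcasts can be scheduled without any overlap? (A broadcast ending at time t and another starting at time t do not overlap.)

Order by finish time; keep every interval that doesn't clash with the previous kept one.
Sorted by end: (0,2)  (3,8)  (10,11)  (9,14)  (13,15)  (14,16)  (19,20)
take (0,2); take (3,8); take (10,11); take (13,15); take (19,20).
Selected 5 broadcasts.

5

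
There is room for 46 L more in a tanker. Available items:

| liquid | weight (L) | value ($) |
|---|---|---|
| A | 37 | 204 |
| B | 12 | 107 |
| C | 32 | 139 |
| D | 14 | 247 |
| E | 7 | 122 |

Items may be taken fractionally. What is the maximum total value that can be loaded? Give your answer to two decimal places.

Order: D (247/14=17.64) > E (122/7=17.43) > B (107/12=8.92) > A (204/37=5.51) > C (139/32=4.34)
Fill: take D (14 @ 247) → take E (7 @ 122) → take B (12 @ 107) → take 13/37 of A → 71.68; 46/46 used.
Total value = 547.68

547.68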